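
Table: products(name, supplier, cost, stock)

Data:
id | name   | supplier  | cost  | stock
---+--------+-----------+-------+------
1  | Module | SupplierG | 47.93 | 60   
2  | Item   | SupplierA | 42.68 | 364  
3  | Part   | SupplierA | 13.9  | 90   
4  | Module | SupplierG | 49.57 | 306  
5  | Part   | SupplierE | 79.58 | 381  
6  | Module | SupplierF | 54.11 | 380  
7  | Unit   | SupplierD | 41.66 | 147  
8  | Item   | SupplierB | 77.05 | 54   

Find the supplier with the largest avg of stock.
SELECT supplier, AVG(stock) as val
FROM products
GROUP BY supplier
ORDER BY val DESC
LIMIT 1

Result: SupplierE with avg(stock) = 381.00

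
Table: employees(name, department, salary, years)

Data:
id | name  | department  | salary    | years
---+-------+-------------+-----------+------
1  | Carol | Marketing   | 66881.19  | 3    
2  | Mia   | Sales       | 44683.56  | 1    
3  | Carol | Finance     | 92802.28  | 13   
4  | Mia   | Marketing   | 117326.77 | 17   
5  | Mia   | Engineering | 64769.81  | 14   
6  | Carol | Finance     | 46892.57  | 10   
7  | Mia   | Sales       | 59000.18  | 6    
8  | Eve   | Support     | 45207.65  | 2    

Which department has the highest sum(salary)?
SELECT department, SUM(salary) as val
FROM employees
GROUP BY department
ORDER BY val DESC
LIMIT 1

Result: Marketing with sum(salary) = 184207.96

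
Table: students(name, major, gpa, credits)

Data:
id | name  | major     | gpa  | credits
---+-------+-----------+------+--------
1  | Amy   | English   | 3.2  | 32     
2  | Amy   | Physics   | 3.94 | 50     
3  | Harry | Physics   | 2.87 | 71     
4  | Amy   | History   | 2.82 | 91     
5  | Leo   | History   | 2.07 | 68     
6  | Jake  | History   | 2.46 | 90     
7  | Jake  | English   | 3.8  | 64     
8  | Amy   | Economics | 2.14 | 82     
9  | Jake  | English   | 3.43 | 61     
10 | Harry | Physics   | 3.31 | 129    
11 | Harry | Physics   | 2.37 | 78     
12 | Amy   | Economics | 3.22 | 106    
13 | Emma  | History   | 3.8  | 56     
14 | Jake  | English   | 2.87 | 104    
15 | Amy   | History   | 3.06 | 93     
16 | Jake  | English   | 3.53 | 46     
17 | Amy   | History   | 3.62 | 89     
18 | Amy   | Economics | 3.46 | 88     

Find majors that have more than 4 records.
SELECT major, COUNT(*) as cnt
FROM students
GROUP BY major
HAVING COUNT(*) > 4

Result:
  English: 5
  History: 6

Note: HAVING filters groups after aggregation, WHERE filters rows before.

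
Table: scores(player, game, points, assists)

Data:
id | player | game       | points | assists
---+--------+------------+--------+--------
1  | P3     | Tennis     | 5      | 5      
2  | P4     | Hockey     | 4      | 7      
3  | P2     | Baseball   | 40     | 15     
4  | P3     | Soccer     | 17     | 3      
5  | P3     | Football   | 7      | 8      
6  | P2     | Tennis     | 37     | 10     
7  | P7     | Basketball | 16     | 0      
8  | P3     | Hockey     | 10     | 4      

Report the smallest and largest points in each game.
SELECT game, MIN(points), MAX(points)
FROM scores
GROUP BY game

Result:
  Baseball: min=40, max=40
  Basketball: min=16, max=16
  Football: min=7, max=7
  Hockey: min=4, max=10
  Soccer: min=17, max=17
  Tennis: min=5, max=37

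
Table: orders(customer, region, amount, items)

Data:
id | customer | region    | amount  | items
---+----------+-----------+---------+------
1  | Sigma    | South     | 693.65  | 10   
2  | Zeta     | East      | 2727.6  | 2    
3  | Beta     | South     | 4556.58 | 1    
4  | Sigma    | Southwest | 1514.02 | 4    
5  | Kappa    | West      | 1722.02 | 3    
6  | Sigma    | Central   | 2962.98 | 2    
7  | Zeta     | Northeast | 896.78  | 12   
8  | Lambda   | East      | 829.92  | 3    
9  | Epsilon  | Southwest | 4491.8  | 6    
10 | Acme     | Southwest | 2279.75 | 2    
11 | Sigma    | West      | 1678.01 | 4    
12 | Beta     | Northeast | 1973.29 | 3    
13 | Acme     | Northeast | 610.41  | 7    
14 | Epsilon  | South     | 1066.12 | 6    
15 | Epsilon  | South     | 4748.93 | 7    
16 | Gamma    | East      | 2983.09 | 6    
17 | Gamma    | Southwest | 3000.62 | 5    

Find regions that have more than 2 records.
SELECT region, COUNT(*) as cnt
FROM orders
GROUP BY region
HAVING COUNT(*) > 2

Result:
  East: 3
  Northeast: 3
  South: 4
  Southwest: 4

Note: HAVING filters groups after aggregation, WHERE filters rows before.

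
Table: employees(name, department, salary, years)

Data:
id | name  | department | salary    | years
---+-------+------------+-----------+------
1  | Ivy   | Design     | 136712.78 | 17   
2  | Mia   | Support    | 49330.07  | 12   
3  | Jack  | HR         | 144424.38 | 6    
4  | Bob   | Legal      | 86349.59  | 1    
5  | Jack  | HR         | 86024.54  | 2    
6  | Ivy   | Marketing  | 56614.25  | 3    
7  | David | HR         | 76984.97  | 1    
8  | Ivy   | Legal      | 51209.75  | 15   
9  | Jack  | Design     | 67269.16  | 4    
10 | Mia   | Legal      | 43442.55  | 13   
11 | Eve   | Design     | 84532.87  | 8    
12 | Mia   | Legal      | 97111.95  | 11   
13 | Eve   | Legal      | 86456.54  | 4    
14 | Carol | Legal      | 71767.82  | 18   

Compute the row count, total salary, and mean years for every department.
SELECT department,
       COUNT(*) as cnt,
       SUM(salary) as total_salary,
       AVG(years) as avg_years
FROM employees
GROUP BY department

Result:
  Design: 3 records, 288514.81 total salary, 9.67 avg years
  HR: 3 records, 307433.89 total salary, 3.00 avg years
  Legal: 6 records, 436338.20 total salary, 10.33 avg years
  Marketing: 1 records, 56614.25 total salary, 3.00 avg years
  Support: 1 records, 49330.07 total salary, 12.00 avg years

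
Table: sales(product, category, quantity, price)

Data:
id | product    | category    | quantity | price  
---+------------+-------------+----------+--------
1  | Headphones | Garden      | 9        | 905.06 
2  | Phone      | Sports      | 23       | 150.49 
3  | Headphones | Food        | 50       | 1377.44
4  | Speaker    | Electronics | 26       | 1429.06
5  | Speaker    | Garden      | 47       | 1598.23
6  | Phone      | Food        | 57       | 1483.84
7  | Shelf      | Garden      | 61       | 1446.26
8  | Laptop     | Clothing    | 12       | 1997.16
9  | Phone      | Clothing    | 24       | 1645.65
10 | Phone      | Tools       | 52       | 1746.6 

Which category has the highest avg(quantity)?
SELECT category, AVG(quantity) as val
FROM sales
GROUP BY category
ORDER BY val DESC
LIMIT 1

Result: Food with avg(quantity) = 53.50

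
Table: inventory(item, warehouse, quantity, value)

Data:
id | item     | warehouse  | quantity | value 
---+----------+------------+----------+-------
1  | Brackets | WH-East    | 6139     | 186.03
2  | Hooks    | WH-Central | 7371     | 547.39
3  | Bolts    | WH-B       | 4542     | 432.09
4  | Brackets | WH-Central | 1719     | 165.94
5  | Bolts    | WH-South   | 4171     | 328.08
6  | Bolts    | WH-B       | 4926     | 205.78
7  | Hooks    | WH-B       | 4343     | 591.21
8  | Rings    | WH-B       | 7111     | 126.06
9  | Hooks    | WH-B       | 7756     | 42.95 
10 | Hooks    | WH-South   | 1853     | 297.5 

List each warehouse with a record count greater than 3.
SELECT warehouse, COUNT(*) as cnt
FROM inventory
GROUP BY warehouse
HAVING COUNT(*) > 3

Result:
  WH-B: 5

Note: HAVING filters groups after aggregation, WHERE filters rows before.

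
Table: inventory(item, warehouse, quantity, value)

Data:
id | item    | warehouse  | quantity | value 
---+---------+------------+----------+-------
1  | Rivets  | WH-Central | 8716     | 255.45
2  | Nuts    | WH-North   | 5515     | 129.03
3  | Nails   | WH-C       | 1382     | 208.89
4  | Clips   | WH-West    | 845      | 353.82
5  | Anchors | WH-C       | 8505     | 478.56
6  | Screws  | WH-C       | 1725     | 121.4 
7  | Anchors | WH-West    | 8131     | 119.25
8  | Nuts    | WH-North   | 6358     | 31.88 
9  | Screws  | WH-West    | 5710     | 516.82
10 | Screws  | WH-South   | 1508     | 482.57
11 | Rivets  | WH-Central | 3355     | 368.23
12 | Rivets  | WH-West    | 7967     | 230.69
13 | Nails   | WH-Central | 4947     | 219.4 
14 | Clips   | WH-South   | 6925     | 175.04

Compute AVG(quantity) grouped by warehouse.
SELECT warehouse, AVG(quantity) as result
FROM inventory
GROUP BY warehouse

Result:
  WH-C: 3870.67
  WH-Central: 5672.67
  WH-North: 5936.50
  WH-South: 4216.50
  WH-West: 5663.25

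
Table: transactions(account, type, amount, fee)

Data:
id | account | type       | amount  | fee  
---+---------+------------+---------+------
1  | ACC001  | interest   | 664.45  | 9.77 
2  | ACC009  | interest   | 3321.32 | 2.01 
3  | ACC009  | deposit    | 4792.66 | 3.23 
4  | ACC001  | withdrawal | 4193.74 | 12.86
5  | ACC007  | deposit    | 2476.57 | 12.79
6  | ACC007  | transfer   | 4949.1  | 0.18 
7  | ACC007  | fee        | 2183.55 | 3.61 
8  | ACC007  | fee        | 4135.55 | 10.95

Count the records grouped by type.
SELECT type, COUNT(*) as count
FROM transactions
GROUP BY type

Result:
  deposit: 2
  fee: 2
  interest: 2
  transfer: 1
  withdrawal: 1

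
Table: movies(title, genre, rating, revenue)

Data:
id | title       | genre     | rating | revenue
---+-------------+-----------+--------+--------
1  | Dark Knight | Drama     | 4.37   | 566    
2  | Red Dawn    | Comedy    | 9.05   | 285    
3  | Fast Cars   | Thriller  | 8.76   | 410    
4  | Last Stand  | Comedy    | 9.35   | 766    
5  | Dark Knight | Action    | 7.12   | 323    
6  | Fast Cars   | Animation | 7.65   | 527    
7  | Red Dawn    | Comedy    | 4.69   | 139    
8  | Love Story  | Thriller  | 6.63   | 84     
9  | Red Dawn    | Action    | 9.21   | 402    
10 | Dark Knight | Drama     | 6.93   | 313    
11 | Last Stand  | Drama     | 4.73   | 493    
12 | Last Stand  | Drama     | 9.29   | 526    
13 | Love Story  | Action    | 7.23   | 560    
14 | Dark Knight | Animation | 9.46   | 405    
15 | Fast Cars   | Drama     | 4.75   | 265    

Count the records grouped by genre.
SELECT genre, COUNT(*) as count
FROM movies
GROUP BY genre

Result:
  Action: 3
  Animation: 2
  Comedy: 3
  Drama: 5
  Thriller: 2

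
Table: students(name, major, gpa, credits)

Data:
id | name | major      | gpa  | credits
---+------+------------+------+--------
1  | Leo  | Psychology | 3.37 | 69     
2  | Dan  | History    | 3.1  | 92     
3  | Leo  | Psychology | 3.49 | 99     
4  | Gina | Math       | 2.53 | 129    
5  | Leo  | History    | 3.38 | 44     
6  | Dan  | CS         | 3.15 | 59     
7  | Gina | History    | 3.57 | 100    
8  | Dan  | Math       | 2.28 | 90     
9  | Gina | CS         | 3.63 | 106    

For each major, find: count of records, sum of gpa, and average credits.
SELECT major,
       COUNT(*) as cnt,
       SUM(gpa) as total_gpa,
       AVG(credits) as avg_credits
FROM students
GROUP BY major

Result:
  CS: 2 records, 6.78 total gpa, 82.50 avg credits
  History: 3 records, 10.05 total gpa, 78.67 avg credits
  Math: 2 records, 4.81 total gpa, 109.50 avg credits
  Psychology: 2 records, 6.86 total gpa, 84.00 avg credits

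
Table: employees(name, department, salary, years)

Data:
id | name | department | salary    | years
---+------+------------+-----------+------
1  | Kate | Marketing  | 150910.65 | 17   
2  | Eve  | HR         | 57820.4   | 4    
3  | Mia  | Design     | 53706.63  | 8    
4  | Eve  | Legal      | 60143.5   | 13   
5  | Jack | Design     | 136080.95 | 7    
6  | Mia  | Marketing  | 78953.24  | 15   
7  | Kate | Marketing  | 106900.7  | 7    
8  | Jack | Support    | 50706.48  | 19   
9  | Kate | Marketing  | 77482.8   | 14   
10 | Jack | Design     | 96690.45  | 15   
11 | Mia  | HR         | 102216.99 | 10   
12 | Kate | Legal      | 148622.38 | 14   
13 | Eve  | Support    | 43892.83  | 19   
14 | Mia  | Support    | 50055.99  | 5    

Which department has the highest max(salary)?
SELECT department, MAX(salary) as val
FROM employees
GROUP BY department
ORDER BY val DESC
LIMIT 1

Result: Marketing with max(salary) = 150910.65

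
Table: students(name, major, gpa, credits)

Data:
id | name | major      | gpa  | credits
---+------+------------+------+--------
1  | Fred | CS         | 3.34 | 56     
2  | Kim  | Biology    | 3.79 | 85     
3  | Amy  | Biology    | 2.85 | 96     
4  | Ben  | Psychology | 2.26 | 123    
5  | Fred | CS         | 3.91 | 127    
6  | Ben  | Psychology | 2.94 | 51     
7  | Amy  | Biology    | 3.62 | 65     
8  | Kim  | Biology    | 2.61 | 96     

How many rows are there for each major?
SELECT major, COUNT(*) as count
FROM students
GROUP BY major

Result:
  Biology: 4
  CS: 2
  Psychology: 2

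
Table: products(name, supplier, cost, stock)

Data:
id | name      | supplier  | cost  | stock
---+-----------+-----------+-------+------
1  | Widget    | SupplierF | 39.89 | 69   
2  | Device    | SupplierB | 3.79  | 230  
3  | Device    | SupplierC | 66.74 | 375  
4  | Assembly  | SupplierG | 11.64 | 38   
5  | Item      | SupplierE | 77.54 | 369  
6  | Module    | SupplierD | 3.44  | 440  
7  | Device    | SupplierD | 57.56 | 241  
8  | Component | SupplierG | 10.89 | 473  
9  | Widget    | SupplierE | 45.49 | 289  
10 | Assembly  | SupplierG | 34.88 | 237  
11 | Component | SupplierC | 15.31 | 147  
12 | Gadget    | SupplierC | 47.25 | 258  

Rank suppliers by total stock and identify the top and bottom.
SELECT supplier, SUM(stock)
FROM products
GROUP BY supplier
ORDER BY SUM(stock)

All groups:
  SupplierF: 69
  SupplierB: 230
  SupplierE: 658
  SupplierD: 681
  SupplierG: 748
  SupplierC: 780

Highest: SupplierC (780)
Lowest: SupplierF (69)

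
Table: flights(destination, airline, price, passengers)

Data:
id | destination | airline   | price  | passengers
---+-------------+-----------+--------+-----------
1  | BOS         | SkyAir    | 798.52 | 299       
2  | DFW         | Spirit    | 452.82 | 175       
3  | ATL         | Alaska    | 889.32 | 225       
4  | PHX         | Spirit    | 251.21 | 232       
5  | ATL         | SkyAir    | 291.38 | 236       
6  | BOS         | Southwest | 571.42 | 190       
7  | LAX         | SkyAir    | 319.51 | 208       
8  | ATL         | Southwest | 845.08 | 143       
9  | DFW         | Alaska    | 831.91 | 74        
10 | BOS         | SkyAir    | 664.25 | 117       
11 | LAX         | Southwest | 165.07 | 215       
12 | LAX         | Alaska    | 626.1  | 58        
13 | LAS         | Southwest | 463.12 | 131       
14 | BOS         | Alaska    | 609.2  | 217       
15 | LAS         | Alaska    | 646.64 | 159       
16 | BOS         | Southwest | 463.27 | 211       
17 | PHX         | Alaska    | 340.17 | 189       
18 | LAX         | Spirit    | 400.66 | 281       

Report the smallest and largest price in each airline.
SELECT airline, MIN(price), MAX(price)
FROM flights
GROUP BY airline

Result:
  Alaska: min=340.17, max=889.32
  SkyAir: min=291.38, max=798.52
  Southwest: min=165.07, max=845.08
  Spirit: min=251.21, max=452.82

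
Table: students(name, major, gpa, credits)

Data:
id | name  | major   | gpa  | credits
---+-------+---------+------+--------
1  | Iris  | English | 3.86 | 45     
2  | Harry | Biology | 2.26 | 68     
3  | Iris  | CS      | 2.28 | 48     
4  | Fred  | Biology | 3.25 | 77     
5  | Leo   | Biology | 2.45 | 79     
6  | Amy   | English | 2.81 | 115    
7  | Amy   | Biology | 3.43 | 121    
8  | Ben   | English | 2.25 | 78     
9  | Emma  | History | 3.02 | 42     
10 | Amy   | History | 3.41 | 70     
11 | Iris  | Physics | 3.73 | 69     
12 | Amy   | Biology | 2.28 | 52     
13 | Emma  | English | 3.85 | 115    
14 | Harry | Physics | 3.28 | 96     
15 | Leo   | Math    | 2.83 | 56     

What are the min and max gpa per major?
SELECT major, MIN(gpa), MAX(gpa)
FROM students
GROUP BY major

Result:
  Biology: min=2.26, max=3.43
  CS: min=2.28, max=2.28
  English: min=2.25, max=3.86
  History: min=3.02, max=3.41
  Math: min=2.83, max=2.83
  Physics: min=3.28, max=3.73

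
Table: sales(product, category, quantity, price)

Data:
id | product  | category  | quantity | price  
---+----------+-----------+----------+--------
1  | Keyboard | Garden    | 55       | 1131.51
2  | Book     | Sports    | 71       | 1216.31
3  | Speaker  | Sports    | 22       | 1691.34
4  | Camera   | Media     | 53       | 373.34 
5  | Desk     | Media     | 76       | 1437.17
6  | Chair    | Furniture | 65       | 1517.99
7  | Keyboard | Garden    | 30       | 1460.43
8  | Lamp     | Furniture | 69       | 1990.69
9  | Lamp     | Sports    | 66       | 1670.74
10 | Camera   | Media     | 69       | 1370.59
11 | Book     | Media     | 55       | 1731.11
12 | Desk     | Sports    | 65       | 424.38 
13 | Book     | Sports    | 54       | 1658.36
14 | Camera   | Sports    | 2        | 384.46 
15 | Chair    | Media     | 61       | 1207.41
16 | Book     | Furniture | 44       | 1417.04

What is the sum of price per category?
SELECT category, SUM(price) as result
FROM sales
GROUP BY category

Result:
  Furniture: 4925.72
  Garden: 2591.94
  Media: 6119.62
  Sports: 7045.59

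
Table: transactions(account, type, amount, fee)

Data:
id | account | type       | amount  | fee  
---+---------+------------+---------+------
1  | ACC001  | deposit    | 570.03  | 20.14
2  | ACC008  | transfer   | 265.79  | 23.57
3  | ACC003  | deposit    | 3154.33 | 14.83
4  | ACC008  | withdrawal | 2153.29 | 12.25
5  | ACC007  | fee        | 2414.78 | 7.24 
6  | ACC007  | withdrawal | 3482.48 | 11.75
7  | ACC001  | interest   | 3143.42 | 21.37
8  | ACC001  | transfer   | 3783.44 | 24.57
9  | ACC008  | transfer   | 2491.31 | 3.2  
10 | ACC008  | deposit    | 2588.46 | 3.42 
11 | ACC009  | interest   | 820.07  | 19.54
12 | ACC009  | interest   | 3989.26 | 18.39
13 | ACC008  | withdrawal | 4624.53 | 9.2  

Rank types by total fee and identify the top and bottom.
SELECT type, SUM(fee)
FROM transactions
GROUP BY type
ORDER BY SUM(fee)

All groups:
  fee: 7.24
  withdrawal: 33.20
  deposit: 38.39
  transfer: 51.34
  interest: 59.30

Highest: interest (59.30)
Lowest: fee (7.24)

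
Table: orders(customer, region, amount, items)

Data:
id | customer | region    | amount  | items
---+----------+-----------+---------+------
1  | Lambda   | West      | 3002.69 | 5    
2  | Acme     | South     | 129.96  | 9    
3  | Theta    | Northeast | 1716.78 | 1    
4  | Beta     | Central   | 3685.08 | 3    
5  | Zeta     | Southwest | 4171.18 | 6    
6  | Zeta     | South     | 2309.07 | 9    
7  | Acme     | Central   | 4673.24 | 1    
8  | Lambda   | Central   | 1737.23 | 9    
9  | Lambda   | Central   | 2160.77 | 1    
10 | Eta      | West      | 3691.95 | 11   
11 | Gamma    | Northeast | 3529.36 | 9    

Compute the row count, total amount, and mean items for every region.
SELECT region,
       COUNT(*) as cnt,
       SUM(amount) as total_amount,
       AVG(items) as avg_items
FROM orders
GROUP BY region

Result:
  Central: 4 records, 12256.32 total amount, 3.50 avg items
  Northeast: 2 records, 5246.14 total amount, 5.00 avg items
  South: 2 records, 2439.03 total amount, 9.00 avg items
  Southwest: 1 records, 4171.18 total amount, 6.00 avg items
  West: 2 records, 6694.64 total amount, 8.00 avg items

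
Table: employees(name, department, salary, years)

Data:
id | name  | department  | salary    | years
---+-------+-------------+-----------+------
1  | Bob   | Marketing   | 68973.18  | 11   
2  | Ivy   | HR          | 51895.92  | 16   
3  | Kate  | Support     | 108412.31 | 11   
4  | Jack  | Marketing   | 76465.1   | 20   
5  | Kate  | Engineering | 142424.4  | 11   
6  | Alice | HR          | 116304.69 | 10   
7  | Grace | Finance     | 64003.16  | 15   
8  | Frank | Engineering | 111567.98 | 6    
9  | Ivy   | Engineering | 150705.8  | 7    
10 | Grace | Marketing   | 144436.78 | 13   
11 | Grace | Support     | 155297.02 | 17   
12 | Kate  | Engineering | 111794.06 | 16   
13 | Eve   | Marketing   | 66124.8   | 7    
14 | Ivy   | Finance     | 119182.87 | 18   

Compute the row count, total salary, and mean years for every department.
SELECT department,
       COUNT(*) as cnt,
       SUM(salary) as total_salary,
       AVG(years) as avg_years
FROM employees
GROUP BY department

Result:
  Engineering: 4 records, 516492.24 total salary, 10.00 avg years
  Finance: 2 records, 183186.03 total salary, 16.50 avg years
  HR: 2 records, 168200.61 total salary, 13.00 avg years
  Marketing: 4 records, 355999.86 total salary, 12.75 avg years
  Support: 2 records, 263709.33 total salary, 14.00 avg years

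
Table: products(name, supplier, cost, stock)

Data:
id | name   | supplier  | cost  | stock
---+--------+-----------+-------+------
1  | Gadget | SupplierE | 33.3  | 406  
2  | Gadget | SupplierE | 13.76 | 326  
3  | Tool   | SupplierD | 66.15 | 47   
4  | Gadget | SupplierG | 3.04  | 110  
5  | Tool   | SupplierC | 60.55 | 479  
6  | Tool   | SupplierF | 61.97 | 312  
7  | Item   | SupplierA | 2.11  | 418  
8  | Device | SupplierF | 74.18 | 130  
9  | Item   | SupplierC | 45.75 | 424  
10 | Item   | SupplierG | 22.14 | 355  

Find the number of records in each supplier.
SELECT supplier, COUNT(*) as count
FROM products
GROUP BY supplier

Result:
  SupplierA: 1
  SupplierC: 2
  SupplierD: 1
  SupplierE: 2
  SupplierF: 2
  SupplierG: 2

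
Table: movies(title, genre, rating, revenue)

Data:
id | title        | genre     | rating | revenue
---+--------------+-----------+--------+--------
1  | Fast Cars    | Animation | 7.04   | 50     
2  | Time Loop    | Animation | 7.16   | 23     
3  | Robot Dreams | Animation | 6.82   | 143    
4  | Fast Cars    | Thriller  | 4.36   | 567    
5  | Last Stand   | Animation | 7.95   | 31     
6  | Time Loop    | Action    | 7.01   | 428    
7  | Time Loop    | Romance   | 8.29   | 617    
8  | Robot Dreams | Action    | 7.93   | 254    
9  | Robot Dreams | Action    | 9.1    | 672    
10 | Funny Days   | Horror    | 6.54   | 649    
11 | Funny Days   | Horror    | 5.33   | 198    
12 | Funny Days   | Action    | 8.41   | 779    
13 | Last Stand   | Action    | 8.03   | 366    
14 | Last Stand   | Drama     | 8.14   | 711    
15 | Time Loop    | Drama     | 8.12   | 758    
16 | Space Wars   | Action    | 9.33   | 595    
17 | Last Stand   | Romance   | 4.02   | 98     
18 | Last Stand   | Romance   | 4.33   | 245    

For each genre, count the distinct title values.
SELECT genre, COUNT(DISTINCT title)
FROM movies
GROUP BY genre

Result:
  Action: 5 distinct
  Animation: 4 distinct
  Drama: 2 distinct
  Horror: 1 distinct
  Romance: 2 distinct
  Thriller: 1 distinct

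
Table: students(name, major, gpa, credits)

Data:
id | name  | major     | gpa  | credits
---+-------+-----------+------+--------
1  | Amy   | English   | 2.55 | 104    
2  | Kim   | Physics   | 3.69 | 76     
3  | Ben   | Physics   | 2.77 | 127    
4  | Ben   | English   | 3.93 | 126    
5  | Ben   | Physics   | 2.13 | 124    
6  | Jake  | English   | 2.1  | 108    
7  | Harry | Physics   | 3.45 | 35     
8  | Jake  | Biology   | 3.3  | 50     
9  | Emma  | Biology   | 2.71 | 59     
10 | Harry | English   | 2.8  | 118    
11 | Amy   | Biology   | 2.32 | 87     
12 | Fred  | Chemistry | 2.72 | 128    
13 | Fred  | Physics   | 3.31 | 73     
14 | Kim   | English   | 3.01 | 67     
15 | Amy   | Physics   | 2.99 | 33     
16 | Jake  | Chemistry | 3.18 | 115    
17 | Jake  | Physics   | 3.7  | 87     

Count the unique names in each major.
SELECT major, COUNT(DISTINCT name)
FROM students
GROUP BY major

Result:
  Biology: 3 distinct
  Chemistry: 2 distinct
  English: 5 distinct
  Physics: 6 distinct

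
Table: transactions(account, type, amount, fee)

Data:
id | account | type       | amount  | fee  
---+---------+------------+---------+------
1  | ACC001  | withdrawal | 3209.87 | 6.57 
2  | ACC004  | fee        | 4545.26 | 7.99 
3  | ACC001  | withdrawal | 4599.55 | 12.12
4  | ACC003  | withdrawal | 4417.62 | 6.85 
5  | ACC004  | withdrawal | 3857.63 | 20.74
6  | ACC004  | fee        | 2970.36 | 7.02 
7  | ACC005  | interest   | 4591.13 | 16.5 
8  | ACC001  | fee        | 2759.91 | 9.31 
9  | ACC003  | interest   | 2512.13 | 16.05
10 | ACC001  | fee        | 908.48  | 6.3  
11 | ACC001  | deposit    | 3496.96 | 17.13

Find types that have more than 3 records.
SELECT type, COUNT(*) as cnt
FROM transactions
GROUP BY type
HAVING COUNT(*) > 3

Result:
  fee: 4
  withdrawal: 4

Note: HAVING filters groups after aggregation, WHERE filters rows before.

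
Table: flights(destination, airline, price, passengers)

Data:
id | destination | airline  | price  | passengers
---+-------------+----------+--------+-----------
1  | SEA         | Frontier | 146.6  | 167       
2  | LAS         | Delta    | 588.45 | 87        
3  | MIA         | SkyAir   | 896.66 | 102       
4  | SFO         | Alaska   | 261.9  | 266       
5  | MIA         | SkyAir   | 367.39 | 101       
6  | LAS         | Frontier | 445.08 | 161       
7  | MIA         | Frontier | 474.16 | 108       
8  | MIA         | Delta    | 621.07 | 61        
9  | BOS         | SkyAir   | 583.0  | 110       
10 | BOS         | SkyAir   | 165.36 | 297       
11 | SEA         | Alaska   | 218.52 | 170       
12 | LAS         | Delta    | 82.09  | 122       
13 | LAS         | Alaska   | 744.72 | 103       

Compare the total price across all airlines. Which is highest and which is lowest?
SELECT airline, SUM(price)
FROM flights
GROUP BY airline
ORDER BY SUM(price)

All groups:
  Frontier: 1065.84
  Alaska: 1225.14
  Delta: 1291.61
  SkyAir: 2012.41

Highest: SkyAir (2012.41)
Lowest: Frontier (1065.84)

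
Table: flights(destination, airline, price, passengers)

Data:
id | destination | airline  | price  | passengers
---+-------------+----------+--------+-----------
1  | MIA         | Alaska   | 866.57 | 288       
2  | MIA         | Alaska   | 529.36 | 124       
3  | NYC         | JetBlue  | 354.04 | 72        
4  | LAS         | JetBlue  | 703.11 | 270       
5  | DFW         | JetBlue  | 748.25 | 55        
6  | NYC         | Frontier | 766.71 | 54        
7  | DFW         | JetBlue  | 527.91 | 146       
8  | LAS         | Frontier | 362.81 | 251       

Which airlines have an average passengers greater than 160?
SELECT airline, AVG(passengers)
FROM flights
GROUP BY airline
HAVING AVG(passengers) > 160

Result:
  Alaska: avg=206.00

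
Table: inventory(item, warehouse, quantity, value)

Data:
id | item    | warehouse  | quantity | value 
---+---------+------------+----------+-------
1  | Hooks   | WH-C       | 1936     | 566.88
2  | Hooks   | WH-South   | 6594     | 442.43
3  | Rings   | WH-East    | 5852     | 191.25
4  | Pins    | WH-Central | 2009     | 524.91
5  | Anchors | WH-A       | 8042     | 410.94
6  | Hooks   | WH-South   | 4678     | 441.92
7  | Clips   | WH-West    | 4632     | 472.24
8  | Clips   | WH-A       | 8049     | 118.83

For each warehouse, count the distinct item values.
SELECT warehouse, COUNT(DISTINCT item)
FROM inventory
GROUP BY warehouse

Result:
  WH-A: 2 distinct
  WH-C: 1 distinct
  WH-Central: 1 distinct
  WH-East: 1 distinct
  WH-South: 1 distinct
  WH-West: 1 distinct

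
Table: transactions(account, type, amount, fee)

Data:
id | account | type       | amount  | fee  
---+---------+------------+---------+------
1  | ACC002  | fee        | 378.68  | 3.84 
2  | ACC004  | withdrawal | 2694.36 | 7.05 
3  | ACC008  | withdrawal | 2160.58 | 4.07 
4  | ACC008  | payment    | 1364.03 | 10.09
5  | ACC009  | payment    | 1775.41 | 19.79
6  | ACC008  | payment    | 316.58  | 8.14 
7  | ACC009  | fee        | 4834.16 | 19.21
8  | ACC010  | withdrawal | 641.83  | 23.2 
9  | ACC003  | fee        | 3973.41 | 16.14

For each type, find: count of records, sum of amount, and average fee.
SELECT type,
       COUNT(*) as cnt,
       SUM(amount) as total_amount,
       AVG(fee) as avg_fee
FROM transactions
GROUP BY type

Result:
  fee: 3 records, 9186.25 total amount, 13.06 avg fee
  payment: 3 records, 3456.02 total amount, 12.67 avg fee
  withdrawal: 3 records, 5496.77 total amount, 11.44 avg fee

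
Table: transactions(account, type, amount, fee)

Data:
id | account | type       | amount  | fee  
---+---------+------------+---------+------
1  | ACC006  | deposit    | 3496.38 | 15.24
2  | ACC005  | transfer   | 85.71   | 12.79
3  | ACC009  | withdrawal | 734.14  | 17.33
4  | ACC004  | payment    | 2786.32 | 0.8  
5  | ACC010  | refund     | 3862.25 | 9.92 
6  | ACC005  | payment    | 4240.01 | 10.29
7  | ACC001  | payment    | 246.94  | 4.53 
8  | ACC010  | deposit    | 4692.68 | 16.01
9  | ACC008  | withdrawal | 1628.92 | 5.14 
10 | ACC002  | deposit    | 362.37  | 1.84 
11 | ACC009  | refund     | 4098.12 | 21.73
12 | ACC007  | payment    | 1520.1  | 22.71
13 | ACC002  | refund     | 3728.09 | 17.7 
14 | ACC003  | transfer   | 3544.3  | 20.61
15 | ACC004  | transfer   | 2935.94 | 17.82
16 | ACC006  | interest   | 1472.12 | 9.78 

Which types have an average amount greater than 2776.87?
SELECT type, AVG(amount)
FROM transactions
GROUP BY type
HAVING AVG(amount) > 2776.87

Result:
  deposit: avg=2850.48
  refund: avg=3896.15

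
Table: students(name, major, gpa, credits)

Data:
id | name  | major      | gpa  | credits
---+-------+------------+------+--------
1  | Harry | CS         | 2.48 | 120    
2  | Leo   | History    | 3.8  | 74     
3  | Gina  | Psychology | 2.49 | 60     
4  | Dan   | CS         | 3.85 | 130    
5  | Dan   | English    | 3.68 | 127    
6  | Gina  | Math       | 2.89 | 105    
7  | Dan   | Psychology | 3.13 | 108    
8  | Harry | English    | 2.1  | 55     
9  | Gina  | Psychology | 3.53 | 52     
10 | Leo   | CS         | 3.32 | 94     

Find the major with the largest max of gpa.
SELECT major, MAX(gpa) as val
FROM students
GROUP BY major
ORDER BY val DESC
LIMIT 1

Result: CS with max(gpa) = 3.85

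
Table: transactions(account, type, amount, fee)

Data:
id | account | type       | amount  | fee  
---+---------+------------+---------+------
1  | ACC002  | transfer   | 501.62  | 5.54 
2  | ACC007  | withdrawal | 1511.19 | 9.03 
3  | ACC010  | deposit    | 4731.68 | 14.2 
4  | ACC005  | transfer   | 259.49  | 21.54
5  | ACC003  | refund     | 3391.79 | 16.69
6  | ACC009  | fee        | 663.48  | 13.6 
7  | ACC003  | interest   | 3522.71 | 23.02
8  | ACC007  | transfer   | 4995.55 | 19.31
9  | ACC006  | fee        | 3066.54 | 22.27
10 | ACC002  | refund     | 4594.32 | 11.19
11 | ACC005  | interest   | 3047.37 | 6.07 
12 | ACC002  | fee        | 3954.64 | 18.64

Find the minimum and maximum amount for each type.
SELECT type, MIN(amount), MAX(amount)
FROM transactions
GROUP BY type

Result:
  deposit: min=4731.68, max=4731.68
  fee: min=663.48, max=3954.64
  interest: min=3047.37, max=3522.71
  refund: min=3391.79, max=4594.32
  transfer: min=259.49, max=4995.55
  withdrawal: min=1511.19, max=1511.19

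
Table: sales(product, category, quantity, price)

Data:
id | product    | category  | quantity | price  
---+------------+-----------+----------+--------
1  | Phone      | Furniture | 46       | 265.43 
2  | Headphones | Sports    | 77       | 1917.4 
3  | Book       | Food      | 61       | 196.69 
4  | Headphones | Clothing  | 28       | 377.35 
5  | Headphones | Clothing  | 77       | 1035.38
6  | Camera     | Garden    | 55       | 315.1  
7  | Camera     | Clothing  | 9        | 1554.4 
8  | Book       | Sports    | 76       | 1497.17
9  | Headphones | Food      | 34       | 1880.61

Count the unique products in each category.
SELECT category, COUNT(DISTINCT product)
FROM sales
GROUP BY category

Result:
  Clothing: 2 distinct
  Food: 2 distinct
  Furniture: 1 distinct
  Garden: 1 distinct
  Sports: 2 distinct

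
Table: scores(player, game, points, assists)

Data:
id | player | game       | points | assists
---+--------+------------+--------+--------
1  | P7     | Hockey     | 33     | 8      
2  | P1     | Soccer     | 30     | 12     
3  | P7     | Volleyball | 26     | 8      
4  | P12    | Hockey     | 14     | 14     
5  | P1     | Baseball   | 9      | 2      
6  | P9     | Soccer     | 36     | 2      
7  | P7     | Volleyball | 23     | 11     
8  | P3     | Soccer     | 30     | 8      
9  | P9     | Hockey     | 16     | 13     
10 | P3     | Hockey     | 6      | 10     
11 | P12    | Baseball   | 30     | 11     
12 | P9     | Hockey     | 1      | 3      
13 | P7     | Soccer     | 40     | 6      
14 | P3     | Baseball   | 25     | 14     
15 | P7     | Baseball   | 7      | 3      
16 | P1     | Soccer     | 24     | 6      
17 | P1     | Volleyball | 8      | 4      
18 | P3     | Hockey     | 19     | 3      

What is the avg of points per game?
SELECT game, AVG(points) as result
FROM scores
GROUP BY game

Result:
  Baseball: 17.75
  Hockey: 14.83
  Soccer: 32.00
  Volleyball: 19.00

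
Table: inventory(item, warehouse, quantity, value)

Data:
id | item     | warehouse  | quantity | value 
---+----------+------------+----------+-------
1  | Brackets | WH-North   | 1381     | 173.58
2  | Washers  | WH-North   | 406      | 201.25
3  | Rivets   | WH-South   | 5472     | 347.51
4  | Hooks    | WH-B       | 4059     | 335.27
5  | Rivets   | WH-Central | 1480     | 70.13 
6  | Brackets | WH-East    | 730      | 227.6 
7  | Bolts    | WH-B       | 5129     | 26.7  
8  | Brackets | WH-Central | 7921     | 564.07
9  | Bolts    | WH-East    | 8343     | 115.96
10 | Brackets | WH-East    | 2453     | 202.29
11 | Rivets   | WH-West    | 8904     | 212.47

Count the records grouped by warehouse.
SELECT warehouse, COUNT(*) as count
FROM inventory
GROUP BY warehouse

Result:
  WH-B: 2
  WH-Central: 2
  WH-East: 3
  WH-North: 2
  WH-South: 1
  WH-West: 1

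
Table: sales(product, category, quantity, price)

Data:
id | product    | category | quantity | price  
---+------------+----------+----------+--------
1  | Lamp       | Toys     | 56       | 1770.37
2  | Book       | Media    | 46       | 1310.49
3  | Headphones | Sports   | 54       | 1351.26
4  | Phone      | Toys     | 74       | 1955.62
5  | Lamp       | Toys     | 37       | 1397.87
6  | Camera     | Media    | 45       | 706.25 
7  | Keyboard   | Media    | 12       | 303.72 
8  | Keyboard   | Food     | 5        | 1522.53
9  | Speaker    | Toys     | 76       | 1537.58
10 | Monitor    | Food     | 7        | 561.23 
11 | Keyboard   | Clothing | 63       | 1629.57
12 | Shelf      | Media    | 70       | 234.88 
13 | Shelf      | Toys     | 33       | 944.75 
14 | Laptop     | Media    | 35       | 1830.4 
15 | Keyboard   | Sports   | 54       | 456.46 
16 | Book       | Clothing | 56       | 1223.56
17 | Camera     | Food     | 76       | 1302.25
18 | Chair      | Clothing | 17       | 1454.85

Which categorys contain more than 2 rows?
SELECT category, COUNT(*) as cnt
FROM sales
GROUP BY category
HAVING COUNT(*) > 2

Result:
  Clothing: 3
  Food: 3
  Media: 5
  Toys: 5

Note: HAVING filters groups after aggregation, WHERE filters rows before.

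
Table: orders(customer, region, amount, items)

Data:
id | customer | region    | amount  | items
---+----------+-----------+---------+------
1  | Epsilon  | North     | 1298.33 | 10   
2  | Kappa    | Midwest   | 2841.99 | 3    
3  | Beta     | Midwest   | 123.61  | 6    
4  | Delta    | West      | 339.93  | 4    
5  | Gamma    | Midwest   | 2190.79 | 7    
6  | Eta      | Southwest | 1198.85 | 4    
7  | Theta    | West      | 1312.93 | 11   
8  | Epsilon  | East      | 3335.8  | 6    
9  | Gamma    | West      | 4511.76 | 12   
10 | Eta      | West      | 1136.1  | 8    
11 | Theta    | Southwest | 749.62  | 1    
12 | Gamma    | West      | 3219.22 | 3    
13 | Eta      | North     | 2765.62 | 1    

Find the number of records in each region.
SELECT region, COUNT(*) as count
FROM orders
GROUP BY region

Result:
  East: 1
  Midwest: 3
  North: 2
  Southwest: 2
  West: 5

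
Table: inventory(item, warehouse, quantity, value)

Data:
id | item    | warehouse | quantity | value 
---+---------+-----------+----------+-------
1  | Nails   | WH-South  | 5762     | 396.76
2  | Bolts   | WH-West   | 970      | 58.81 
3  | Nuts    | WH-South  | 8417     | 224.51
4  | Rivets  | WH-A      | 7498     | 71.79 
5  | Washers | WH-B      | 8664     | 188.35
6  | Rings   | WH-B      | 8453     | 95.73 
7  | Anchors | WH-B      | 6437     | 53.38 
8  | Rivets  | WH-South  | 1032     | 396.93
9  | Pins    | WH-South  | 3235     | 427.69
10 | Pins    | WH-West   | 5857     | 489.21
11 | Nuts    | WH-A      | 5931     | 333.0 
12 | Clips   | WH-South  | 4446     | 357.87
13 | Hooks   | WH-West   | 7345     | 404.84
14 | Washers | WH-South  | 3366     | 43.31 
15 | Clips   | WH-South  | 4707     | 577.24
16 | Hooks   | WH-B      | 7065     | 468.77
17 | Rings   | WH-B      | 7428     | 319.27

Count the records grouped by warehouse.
SELECT warehouse, COUNT(*) as count
FROM inventory
GROUP BY warehouse

Result:
  WH-A: 2
  WH-B: 5
  WH-South: 7
  WH-West: 3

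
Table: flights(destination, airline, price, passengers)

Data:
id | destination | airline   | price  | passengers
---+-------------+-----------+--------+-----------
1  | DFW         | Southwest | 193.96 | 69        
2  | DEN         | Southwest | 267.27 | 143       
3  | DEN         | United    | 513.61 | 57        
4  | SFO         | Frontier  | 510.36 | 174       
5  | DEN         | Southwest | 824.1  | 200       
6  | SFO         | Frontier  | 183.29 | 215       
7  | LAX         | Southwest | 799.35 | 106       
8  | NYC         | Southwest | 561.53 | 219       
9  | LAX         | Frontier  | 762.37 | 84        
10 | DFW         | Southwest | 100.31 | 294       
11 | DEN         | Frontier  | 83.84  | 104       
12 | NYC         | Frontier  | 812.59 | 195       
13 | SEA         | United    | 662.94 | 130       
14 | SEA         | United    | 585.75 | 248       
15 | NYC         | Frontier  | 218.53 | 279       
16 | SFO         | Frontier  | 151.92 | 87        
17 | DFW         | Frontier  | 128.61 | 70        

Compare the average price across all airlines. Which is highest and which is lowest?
SELECT airline, AVG(price)
FROM flights
GROUP BY airline
ORDER BY AVG(price)

All groups:
  Frontier: 356.44
  Southwest: 457.75
  United: 587.43

Highest: United (587.43)
Lowest: Frontier (356.44)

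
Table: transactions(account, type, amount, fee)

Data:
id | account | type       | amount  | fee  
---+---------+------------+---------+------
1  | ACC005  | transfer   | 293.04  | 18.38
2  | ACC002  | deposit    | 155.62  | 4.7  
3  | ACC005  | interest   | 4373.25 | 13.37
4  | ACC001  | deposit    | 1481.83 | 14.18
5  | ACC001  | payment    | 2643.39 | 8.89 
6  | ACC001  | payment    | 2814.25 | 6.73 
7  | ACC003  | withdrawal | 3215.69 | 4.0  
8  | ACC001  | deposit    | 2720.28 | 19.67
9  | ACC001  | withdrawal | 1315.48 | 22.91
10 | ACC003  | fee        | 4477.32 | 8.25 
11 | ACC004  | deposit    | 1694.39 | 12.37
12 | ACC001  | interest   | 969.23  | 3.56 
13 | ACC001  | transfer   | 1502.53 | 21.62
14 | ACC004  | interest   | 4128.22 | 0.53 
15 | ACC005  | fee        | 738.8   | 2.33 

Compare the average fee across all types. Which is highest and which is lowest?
SELECT type, AVG(fee)
FROM transactions
GROUP BY type
ORDER BY AVG(fee)

All groups:
  fee: 5.29
  interest: 5.82
  payment: 7.81
  deposit: 12.73
  withdrawal: 13.46
  transfer: 20.00

Highest: transfer (20.00)
Lowest: fee (5.29)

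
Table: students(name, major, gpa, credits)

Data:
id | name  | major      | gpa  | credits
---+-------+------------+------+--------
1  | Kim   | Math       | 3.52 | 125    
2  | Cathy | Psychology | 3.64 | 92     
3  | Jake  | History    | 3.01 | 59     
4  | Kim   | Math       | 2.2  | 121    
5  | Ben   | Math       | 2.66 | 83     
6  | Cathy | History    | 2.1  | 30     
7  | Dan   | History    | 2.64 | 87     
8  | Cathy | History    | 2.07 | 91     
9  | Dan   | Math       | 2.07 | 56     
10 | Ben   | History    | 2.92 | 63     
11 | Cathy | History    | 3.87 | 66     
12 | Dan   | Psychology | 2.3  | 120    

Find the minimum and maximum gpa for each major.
SELECT major, MIN(gpa), MAX(gpa)
FROM students
GROUP BY major

Result:
  History: min=2.07, max=3.87
  Math: min=2.07, max=3.52
  Psychology: min=2.30, max=3.64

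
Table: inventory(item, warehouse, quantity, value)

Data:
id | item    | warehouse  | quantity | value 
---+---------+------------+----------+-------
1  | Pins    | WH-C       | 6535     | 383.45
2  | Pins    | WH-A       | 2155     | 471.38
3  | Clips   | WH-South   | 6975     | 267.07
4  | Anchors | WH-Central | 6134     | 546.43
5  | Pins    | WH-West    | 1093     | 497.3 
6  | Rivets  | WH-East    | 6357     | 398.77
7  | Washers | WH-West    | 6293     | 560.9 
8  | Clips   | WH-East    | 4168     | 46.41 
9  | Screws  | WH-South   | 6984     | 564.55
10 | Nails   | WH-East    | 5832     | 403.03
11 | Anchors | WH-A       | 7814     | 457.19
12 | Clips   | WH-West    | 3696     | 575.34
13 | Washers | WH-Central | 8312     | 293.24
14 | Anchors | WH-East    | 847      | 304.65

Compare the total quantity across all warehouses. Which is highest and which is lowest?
SELECT warehouse, SUM(quantity)
FROM inventory
GROUP BY warehouse
ORDER BY SUM(quantity)

All groups:
  WH-C: 6535
  WH-A: 9969
  WH-West: 11082
  WH-South: 13959
  WH-Central: 14446
  WH-East: 17204

Highest: WH-East (17204)
Lowest: WH-C (6535)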